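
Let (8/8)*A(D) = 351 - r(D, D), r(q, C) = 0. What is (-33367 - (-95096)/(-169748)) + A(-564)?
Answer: -1401123766/42437 ≈ -33017.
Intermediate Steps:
A(D) = 351 (A(D) = 351 - 1*0 = 351 + 0 = 351)
(-33367 - (-95096)/(-169748)) + A(-564) = (-33367 - (-95096)/(-169748)) + 351 = (-33367 - (-95096)*(-1)/169748) + 351 = (-33367 - 1*23774/42437) + 351 = (-33367 - 23774/42437) + 351 = -1416019153/42437 + 351 = -1401123766/42437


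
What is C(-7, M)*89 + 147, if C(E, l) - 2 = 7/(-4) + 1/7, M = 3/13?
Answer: 5095/28 ≈ 181.96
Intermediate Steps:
M = 3/13 (M = 3*(1/13) = 3/13 ≈ 0.23077)
C(E, l) = 11/28 (C(E, l) = 2 + (7/(-4) + 1/7) = 2 + (7*(-1/4) + 1*(1/7)) = 2 + (-7/4 + 1/7) = 2 - 45/28 = 11/28)
C(-7, M)*89 + 147 = (11/28)*89 + 147 = 979/28 + 147 = 5095/28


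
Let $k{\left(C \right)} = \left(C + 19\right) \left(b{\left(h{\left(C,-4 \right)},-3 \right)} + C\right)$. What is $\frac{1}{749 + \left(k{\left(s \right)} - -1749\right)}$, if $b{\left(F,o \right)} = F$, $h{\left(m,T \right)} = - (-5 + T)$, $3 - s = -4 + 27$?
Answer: $\frac{1}{2509} \approx 0.00039857$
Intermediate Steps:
$s = -20$ ($s = 3 - \left(-4 + 27\right) = 3 - 23 = -20$)
$h{\left(m,T \right)} = 5 - T$
$k{\left(C \right)} = \left(9 + C\right) \left(19 + C\right)$ ($k{\left(C \right)} = \left(C + 19\right) \left(\left(5 - -4\right) + C\right) = \left(19 + C\right) \left(\left(5 + 4\right) + C\right) = \left(19 + C\right) \left(9 + C\right) = \left(9 + C\right) \left(19 + C\right)$)
$\frac{1}{749 + \left(k{\left(s \right)} - -1749\right)} = \frac{1}{749 + \left(\left(171 + \left(-20\right)^{2} + 28 \left(-20\right)\right) - -1749\right)} = \frac{1}{749 + \left(\left(171 + 400 - 560\right) + 1749\right)} = \frac{1}{749 + \left(11 + 1749\right)} = \frac{1}{749 + 1760} = \frac{1}{2509}$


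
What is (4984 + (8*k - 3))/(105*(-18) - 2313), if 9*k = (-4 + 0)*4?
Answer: -44701/37827 ≈ -1.1817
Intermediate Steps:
k = -16/9 (k = ((-4 + 0)*4)/9 = (-4*4)/9 = (⅑)*(-16) = -16/9 ≈ -1.7778)
(4984 + (8*k - 3))/(105*(-18) - 2313) = (4984 + (8*(-16/9) - 3))/(105*(-18) - 2313) = (4984 + (-128/9 - 3))/(-1890 - 2313) = (4984 - 155/9)/(-4203) = (44701/9)*(-1/4203) = -44701/37827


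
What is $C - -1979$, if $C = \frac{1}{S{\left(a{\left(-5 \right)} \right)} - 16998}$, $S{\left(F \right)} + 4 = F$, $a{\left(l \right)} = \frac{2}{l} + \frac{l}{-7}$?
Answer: $\frac{1177621726}{595059} \approx 1979.0$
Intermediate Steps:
$a{\left(l \right)} = \frac{2}{l} - \frac{l}{7}$ ($a{\left(l \right)} = \frac{2}{l} + l \left(- \frac{1}{7}\right) = \frac{2}{l} - \frac{l}{7}$)
$S{\left(F \right)} = -4 + F$
$C = - \frac{35}{595059}$ ($C = \frac{1}{\left(-4 + \left(\frac{2}{-5} - - \frac{5}{7}\right)\right) - 16998} = \frac{1}{\left(-4 + \left(2 \left(- \frac{1}{5}\right) + \frac{5}{7}\right)\right) - 16998} = \frac{1}{\left(-4 + \left(- \frac{2}{5} + \frac{5}{7}\right)\right) - 16998} = \frac{1}{\left(-4 + \frac{11}{35}\right) - 16998} = \frac{1}{- \frac{129}{35} - 16998} = \frac{1}{- \frac{595059}{35}} = - \frac{35}{595059} \approx -5.8818 \cdot 10^{-5}$)
$C - -1979 = - \frac{35}{595059} - -1979 = - \frac{35}{595059} + 1979 = \frac{1177621726}{595059}$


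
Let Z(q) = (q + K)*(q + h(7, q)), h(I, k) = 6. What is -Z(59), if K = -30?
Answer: -1885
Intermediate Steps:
Z(q) = (-30 + q)*(6 + q) (Z(q) = (q - 30)*(q + 6) = (-30 + q)*(6 + q))
-Z(59) = -(-180 + 59**2 - 24*59) = -(-180 + 3481 - 1416) = -1*1885 = -1885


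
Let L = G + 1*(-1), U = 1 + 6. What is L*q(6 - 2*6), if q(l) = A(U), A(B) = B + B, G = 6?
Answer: 70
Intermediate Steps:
U = 7
A(B) = 2*B
q(l) = 14 (q(l) = 2*7 = 14)
L = 5 (L = 6 + 1*(-1) = 6 - 1 = 5)
L*q(6 - 2*6) = 5*14 = 70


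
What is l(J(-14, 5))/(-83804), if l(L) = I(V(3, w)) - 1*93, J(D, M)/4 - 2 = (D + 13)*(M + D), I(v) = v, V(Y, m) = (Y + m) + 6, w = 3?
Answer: 81/83804 ≈ 0.00096654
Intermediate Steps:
V(Y, m) = 6 + Y + m
J(D, M) = 8 + 4*(13 + D)*(D + M) (J(D, M) = 8 + 4*((D + 13)*(M + D)) = 8 + 4*((13 + D)*(D + M)) = 8 + 4*(13 + D)*(D + M))
l(L) = -81 (l(L) = (6 + 3 + 3) - 1*93 = 12 - 93 = -81)
l(J(-14, 5))/(-83804) = -81/(-83804) = -81*(-1/83804) = 81/83804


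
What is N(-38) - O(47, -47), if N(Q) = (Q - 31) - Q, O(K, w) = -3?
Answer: -28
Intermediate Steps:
N(Q) = -31 (N(Q) = (-31 + Q) - Q = -31)
N(-38) - O(47, -47) = -31 - 1*(-3) = -31 + 3 = -28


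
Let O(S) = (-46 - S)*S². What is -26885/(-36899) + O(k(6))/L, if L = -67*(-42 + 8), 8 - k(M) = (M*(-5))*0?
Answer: -33139457/42027961 ≈ -0.78851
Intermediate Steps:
k(M) = 8 (k(M) = 8 - M*(-5)*0 = 8 - (-5*M)*0 = 8 - 1*0 = 8 + 0 = 8)
L = 2278 (L = -67*(-34) = 2278)
O(S) = S²*(-46 - S)
-26885/(-36899) + O(k(6))/L = -26885/(-36899) + (8²*(-46 - 1*8))/2278 = -26885*(-1/36899) + (64*(-46 - 8))*(1/2278) = 26885/36899 + (64*(-54))*(1/2278) = 26885/36899 - 3456*1/2278 = 26885/36899 - 1728/1139 = -33139457/42027961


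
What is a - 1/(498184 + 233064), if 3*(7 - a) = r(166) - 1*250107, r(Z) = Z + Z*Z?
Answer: 162633942685/2193744 ≈ 74135.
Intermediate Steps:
r(Z) = Z + Z**2
a = 222406/3 (a = 7 - (166*(1 + 166) - 1*250107)/3 = 7 - (166*167 - 250107)/3 = 7 - (27722 - 250107)/3 = 7 - 1/3*(-222385) = 7 + 222385/3 = 222406/3 ≈ 74135.)
a - 1/(498184 + 233064) = 222406/3 - 1/(498184 + 233064) = 222406/3 - 1/731248 = 162633942685/2193744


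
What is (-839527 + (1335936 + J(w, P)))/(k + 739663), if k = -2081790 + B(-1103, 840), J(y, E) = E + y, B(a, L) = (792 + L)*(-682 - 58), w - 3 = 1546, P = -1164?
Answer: -496794/2549807 ≈ -0.19484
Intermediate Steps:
w = 1549 (w = 3 + 1546 = 1549)
B(a, L) = -586080 - 740*L (B(a, L) = (792 + L)*(-740) = -586080 - 740*L)
k = -3289470 (k = -2081790 + (-586080 - 740*840) = -2081790 + (-586080 - 621600) = -2081790 - 1207680 = -3289470)
(-839527 + (1335936 + J(w, P)))/(k + 739663) = (-839527 + (1335936 + (-1164 + 1549)))/(-3289470 + 739663) = (-839527 + (1335936 + 385))/(-2549807) = (-839527 + 1336321)*(-1/2549807) = 496794*(-1/2549807) = -496794/2549807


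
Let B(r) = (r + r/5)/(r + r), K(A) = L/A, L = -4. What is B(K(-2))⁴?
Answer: 81/625 ≈ 0.12960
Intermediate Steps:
K(A) = -4/A
B(r) = ⅗ (B(r) = (r + r*(⅕))/((2*r)) = (r + r/5)*(1/(2*r)) = (6*r/5)*(1/(2*r)) = ⅗)
B(K(-2))⁴ = (⅗)⁴ = 81/625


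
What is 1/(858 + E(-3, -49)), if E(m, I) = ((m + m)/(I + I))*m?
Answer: 49/42033 ≈ 0.0011658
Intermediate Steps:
E(m, I) = m²/I (E(m, I) = ((2*m)/((2*I)))*m = ((2*m)*(1/(2*I)))*m = (m/I)*m = m²/I)
1/(858 + E(-3, -49)) = 1/(858 + (-3)²/(-49)) = 1/(858 - 1/49*9) = 1/(858 - 9/49) = 1/(42033/49) = 49/42033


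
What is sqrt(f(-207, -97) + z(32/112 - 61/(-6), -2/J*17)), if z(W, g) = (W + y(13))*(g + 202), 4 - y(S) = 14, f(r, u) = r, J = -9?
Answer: I*sqrt(452109)/63 ≈ 10.673*I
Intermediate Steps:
y(S) = -10 (y(S) = 4 - 1*14 = 4 - 14 = -10)
z(W, g) = (-10 + W)*(202 + g) (z(W, g) = (W - 10)*(g + 202) = (-10 + W)*(202 + g))
sqrt(f(-207, -97) + z(32/112 - 61/(-6), -2/J*17)) = sqrt(-207 + (-2020 - 10*(-2/(-9))*17 + 202*(32/112 - 61/(-6)) + (32/112 - 61/(-6))*(-2/(-9)*17))) = sqrt(-207 + (-2020 - 10*(-2*(-1/9))*17 + 202*(32*(1/112) - 61*(-1/6)) + (32*(1/112) - 61*(-1/6))*(-2*(-1/9)*17))) = sqrt(-207 + (-2020 - 20*17/9 + 202*(2/7 + 61/6) + (2/7 + 61/6)*((2/9)*17))) = sqrt(-207 + (-2020 - 10*34/9 + 202*(439/42) + (439/42)*(34/9))) = sqrt(-207 + (-2020 - 340/9 + 44339/21 + 7463/189)) = sqrt(-207 + 17594/189) = sqrt(-21529/189) = I*sqrt(452109)/63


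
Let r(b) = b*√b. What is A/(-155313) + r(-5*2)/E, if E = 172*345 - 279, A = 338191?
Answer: -338191/155313 - 10*I*√10/59061 ≈ -2.1775 - 0.00053543*I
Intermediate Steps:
r(b) = b^(3/2)
E = 59061 (E = 59340 - 279 = 59061)
A/(-155313) + r(-5*2)/E = 338191/(-155313) + (-5*2)^(3/2)/59061 = 338191*(-1/155313) + (-10)^(3/2)*(1/59061) = -338191/155313 - 10*I*√10*(1/59061) = -338191/155313 - 10*I*√10/59061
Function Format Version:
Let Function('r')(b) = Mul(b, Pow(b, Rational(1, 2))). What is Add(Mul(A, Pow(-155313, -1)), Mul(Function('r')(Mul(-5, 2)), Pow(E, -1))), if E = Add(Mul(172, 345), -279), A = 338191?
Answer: Add(Rational(-338191, 155313), Mul(Rational(-10, 59061), I, Pow(10, Rational(1, 2)))) ≈ Add(-2.1775, Mul(-0.00053543, I))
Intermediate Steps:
Function('r')(b) = Pow(b, Rational(3, 2))
E = 59061 (E = Add(59340, -279) = 59061)
Add(Mul(A, Pow(-155313, -1)), Mul(Function('r')(Mul(-5, 2)), Pow(E, -1))) = Add(Mul(338191, Pow(-155313, -1)), Mul(Pow(Mul(-5, 2), Rational(3, 2)), Pow(59061, -1))) = Add(Mul(338191, Rational(-1, 155313)), Mul(Pow(-10, Rational(3, 2)), Rational(1, 59061))) = Add(Rational(-338191, 155313), Mul(Mul(-10, I, Pow(10, Rational(1, 2))), Rational(1, 59061))) = Add(Rational(-338191, 155313), Mul(Rational(-10, 59061), I, Pow(10, Rational(1, 2))))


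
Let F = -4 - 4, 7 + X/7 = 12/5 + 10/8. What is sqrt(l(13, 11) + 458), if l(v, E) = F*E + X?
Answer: sqrt(34655)/10 ≈ 18.616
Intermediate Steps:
X = -469/20 (X = -49 + 7*(12/5 + 10/8) = -49 + 7*(12*(1/5) + 10*(1/8)) = -49 + 7*(12/5 + 5/4) = -49 + 7*(73/20) = -49 + 511/20 = -469/20 ≈ -23.450)
F = -8
l(v, E) = -469/20 - 8*E (l(v, E) = -8*E - 469/20 = -469/20 - 8*E)
sqrt(l(13, 11) + 458) = sqrt((-469/20 - 8*11) + 458) = sqrt((-469/20 - 88) + 458) = sqrt(-2229/20 + 458) = sqrt(6931/20) = sqrt(34655)/10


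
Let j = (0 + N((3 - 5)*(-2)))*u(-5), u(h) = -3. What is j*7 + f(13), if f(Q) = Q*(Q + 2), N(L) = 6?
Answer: 69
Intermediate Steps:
f(Q) = Q*(2 + Q)
j = -18 (j = (0 + 6)*(-3) = 6*(-3) = -18)
j*7 + f(13) = -18*7 + 13*(2 + 13) = -126 + 13*15 = -126 + 195 = 69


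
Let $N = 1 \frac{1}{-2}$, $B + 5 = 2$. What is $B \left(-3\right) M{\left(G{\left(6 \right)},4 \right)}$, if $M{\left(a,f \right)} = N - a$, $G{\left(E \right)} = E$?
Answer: $- \frac{117}{2} \approx -58.5$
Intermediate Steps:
$B = -3$ ($B = -5 + 2 = -3$)
$N = - \frac{1}{2}$ ($N = 1 \left(- \frac{1}{2}\right) = - \frac{1}{2} \approx -0.5$)
$M{\left(a,f \right)} = - \frac{1}{2} - a$
$B \left(-3\right) M{\left(G{\left(6 \right)},4 \right)} = \left(-3\right) \left(-3\right) \left(- \frac{1}{2} - 6\right) = 9 \left(- \frac{1}{2} - 6\right) = 9 \left(- \frac{13}{2}\right) = - \frac{117}{2}$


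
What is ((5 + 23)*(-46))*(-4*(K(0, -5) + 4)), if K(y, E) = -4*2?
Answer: -20608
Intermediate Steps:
K(y, E) = -8
((5 + 23)*(-46))*(-4*(K(0, -5) + 4)) = ((5 + 23)*(-46))*(-4*(-8 + 4)) = (28*(-46))*(-4*(-4)) = -1288*16 = -20608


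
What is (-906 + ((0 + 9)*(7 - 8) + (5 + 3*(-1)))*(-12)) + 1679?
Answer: 857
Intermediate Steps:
(-906 + ((0 + 9)*(7 - 8) + (5 + 3*(-1)))*(-12)) + 1679 = (-906 + (9*(-1) + (5 - 3))*(-12)) + 1679 = (-906 + (-9 + 2)*(-12)) + 1679 = (-906 - 7*(-12)) + 1679 = (-906 + 84) + 1679 = -822 + 1679 = 857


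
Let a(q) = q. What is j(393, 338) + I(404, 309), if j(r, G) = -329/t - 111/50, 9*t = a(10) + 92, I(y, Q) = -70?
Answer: -43031/425 ≈ -101.25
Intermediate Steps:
t = 34/3 (t = (10 + 92)/9 = (⅑)*102 = 34/3 ≈ 11.333)
j(r, G) = -13281/425 (j(r, G) = -329/34/3 - 111/50 = -329*3/34 - 111*1/50 = -987/34 - 111/50 = -13281/425)
j(393, 338) + I(404, 309) = -13281/425 - 70 = -43031/425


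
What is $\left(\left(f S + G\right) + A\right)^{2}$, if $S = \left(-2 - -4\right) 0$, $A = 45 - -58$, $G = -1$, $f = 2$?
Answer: $10404$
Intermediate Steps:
$A = 103$ ($A = 45 + 58 = 103$)
$S = 0$ ($S = \left(-2 + 4\right) 0 = 2 \cdot 0 = 0$)
$\left(\left(f S + G\right) + A\right)^{2} = \left(\left(2 \cdot 0 - 1\right) + 103\right)^{2} = \left(\left(0 - 1\right) + 103\right)^{2} = \left(-1 + 103\right)^{2} = 102^{2} = 10404$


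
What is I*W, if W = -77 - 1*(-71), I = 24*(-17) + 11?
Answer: 2382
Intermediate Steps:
I = -397 (I = -408 + 11 = -397)
W = -6 (W = -77 + 71 = -6)
I*W = -397*(-6) = 2382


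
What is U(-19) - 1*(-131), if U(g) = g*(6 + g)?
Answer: 378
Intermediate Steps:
U(-19) - 1*(-131) = -19*(6 - 19) - 1*(-131) = -19*(-13) + 131 = 247 + 131 = 378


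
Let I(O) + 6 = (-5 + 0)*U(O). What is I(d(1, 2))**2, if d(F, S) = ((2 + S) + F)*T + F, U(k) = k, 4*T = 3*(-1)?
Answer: 961/16 ≈ 60.063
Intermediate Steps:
T = -3/4 (T = (3*(-1))/4 = (1/4)*(-3) = -3/4 ≈ -0.75000)
d(F, S) = -3/2 - 3*S/4 + F/4 (d(F, S) = ((2 + S) + F)*(-3/4) + F = (2 + F + S)*(-3/4) + F = (-3/2 - 3*F/4 - 3*S/4) + F = -3/2 - 3*S/4 + F/4)
I(O) = -6 - 5*O (I(O) = -6 + (-5 + 0)*O = -6 - 5*O)
I(d(1, 2))**2 = (-6 - 5*(-3/2 - 3/4*2 + (1/4)*1))**2 = (-6 - 5*(-3/2 - 3/2 + 1/4))**2 = (-6 - 5*(-11/4))**2 = (-6 + 55/4)**2 = (31/4)**2 = 961/16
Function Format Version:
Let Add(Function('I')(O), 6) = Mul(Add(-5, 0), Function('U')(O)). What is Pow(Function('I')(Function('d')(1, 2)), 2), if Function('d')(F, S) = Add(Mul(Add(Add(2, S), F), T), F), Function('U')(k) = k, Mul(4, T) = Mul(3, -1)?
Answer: Rational(961, 16) ≈ 60.063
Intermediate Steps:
T = Rational(-3, 4) (T = Mul(Rational(1, 4), Mul(3, -1)) = Mul(Rational(1, 4), -3) = Rational(-3, 4) ≈ -0.75000)
Function('d')(F, S) = Add(Rational(-3, 2), Mul(Rational(-3, 4), S), Mul(Rational(1, 4), F)) (Function('d')(F, S) = Add(Mul(Add(Add(2, S), F), Rational(-3, 4)), F) = Add(Mul(Add(2, F, S), Rational(-3, 4)), F) = Add(Add(Rational(-3, 2), Mul(Rational(-3, 4), F), Mul(Rational(-3, 4), S)), F) = Add(Rational(-3, 2), Mul(Rational(-3, 4), S), Mul(Rational(1, 4), F)))
Function('I')(O) = Add(-6, Mul(-5, O)) (Function('I')(O) = Add(-6, Mul(Add(-5, 0), O)) = Add(-6, Mul(-5, O)))
Pow(Function('I')(Function('d')(1, 2)), 2) = Pow(Add(-6, Mul(-5, Add(Rational(-3, 2), Mul(Rational(-3, 4), 2), Mul(Rational(1, 4), 1)))), 2) = Pow(Add(-6, Mul(-5, Add(Rational(-3, 2), Rational(-3, 2), Rational(1, 4)))), 2) = Pow(Add(-6, Mul(-5, Rational(-11, 4))), 2) = Pow(Add(-6, Rational(55, 4)), 2) = Pow(Rational(31, 4), 2) = Rational(961, 16)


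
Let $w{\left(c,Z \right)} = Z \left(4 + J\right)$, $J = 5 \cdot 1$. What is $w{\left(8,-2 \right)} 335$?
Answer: $-6030$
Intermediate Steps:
$J = 5$
$w{\left(c,Z \right)} = 9 Z$ ($w{\left(c,Z \right)} = Z \left(4 + 5\right) = Z 9 = 9 Z$)
$w{\left(8,-2 \right)} 335 = 9 \left(-2\right) 335 = \left(-18\right) 335 = -6030$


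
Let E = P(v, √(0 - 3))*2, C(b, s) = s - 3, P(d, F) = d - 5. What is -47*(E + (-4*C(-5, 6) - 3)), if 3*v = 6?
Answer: 987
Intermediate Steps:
v = 2 (v = (⅓)*6 = 2)
P(d, F) = -5 + d
C(b, s) = -3 + s
E = -6 (E = (-5 + 2)*2 = -3*2 = -6)
-47*(E + (-4*C(-5, 6) - 3)) = -47*(-6 + (-4*(-3 + 6) - 3)) = -47*(-6 + (-4*3 - 3)) = -47*(-6 + (-12 - 3)) = -47*(-6 - 15) = -47*(-21) = 987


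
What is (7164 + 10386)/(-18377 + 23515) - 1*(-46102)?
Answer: 118444813/2569 ≈ 46105.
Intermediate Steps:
(7164 + 10386)/(-18377 + 23515) - 1*(-46102) = 17550/5138 + 46102 = 17550*(1/5138) + 46102 = 8775/2569 + 46102 = 118444813/2569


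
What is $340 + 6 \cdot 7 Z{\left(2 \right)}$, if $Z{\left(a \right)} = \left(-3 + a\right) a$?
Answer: $256$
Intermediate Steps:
$Z{\left(a \right)} = a \left(-3 + a\right)$
$340 + 6 \cdot 7 Z{\left(2 \right)} = 340 + 6 \cdot 7 \cdot 2 \left(-3 + 2\right) = 340 + 42 \cdot 2 \left(-1\right) = 340 + 42 \left(-2\right) = 340 - 84 = 256$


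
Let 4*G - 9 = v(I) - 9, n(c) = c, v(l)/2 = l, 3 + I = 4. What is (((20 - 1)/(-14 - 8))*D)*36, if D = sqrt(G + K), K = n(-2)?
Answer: -171*I*sqrt(6)/11 ≈ -38.078*I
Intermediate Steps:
I = 1 (I = -3 + 4 = 1)
v(l) = 2*l
K = -2
G = 1/2 (G = 9/4 + (2*1 - 9)/4 = 9/4 + (2 - 9)/4 = 9/4 + (1/4)*(-7) = 9/4 - 7/4 = 1/2 ≈ 0.50000)
D = I*sqrt(6)/2 (D = sqrt(1/2 - 2) = sqrt(-3/2) = I*sqrt(6)/2 ≈ 1.2247*I)
(((20 - 1)/(-14 - 8))*D)*36 = (((20 - 1)/(-14 - 8))*(I*sqrt(6)/2))*36 = ((19/(-22))*(I*sqrt(6)/2))*36 = ((19*(-1/22))*(I*sqrt(6)/2))*36 = -19*I*sqrt(6)/44*36 = -171*I*sqrt(6)/11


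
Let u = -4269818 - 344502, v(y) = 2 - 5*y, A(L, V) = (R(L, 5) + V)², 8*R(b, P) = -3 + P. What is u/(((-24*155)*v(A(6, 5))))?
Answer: -1845728/202089 ≈ -9.1332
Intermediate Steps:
R(b, P) = -3/8 + P/8 (R(b, P) = (-3 + P)/8 = -3/8 + P/8)
A(L, V) = (¼ + V)² (A(L, V) = ((-3/8 + (⅛)*5) + V)² = ((-3/8 + 5/8) + V)² = (¼ + V)²)
u = -4614320
u/(((-24*155)*v(A(6, 5)))) = -4614320*(-1/(3720*(2 - 5*(1 + 4*5)²/16))) = -4614320*(-1/(3720*(2 - 5*(1 + 20)²/16))) = -4614320*(-1/(3720*(2 - 5*21²/16))) = -4614320*(-1/(3720*(2 - 5*441/16))) = -4614320*(-1/(3720*(2 - 2205/16))) = -4614320/((-3720*(-2173/16))) = -4614320/1010445/2 = -4614320*2/1010445 = -1845728/202089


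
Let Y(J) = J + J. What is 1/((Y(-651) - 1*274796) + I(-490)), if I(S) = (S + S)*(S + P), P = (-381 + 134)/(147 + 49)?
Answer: 1/205337 ≈ 4.8700e-6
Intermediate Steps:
P = -247/196 ≈ -1.2602
I(S) = 2*S*(-247/196 + S) (I(S) = (S + S)*(S - 247/196) = (2*S)*(-247/196 + S) = 2*S*(-247/196 + S))
Y(J) = 2*J
1/((Y(-651) - 1*274796) + I(-490)) = 1/((2*(-651) - 1*274796) + (1/98)*(-490)*(-247 + 196*(-490))) = 1/((-1302 - 274796) + (1/98)*(-490)*(-247 - 96040)) = 1/(-276098 + (1/98)*(-490)*(-96287)) = 1/(-276098 + 481435) = 1/205337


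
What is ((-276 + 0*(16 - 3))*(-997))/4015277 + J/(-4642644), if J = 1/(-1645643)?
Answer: 2102351118180531101/30677256736653605484 ≈ 0.068531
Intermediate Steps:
J = -1/1645643 ≈ -6.0767e-7
((-276 + 0*(16 - 3))*(-997))/4015277 + J/(-4642644) = ((-276 + 0*(16 - 3))*(-997))/4015277 - 1/1645643/(-4642644) = ((-276 + 0*13)*(-997))*(1/4015277) - 1/1645643*(-1/4642644) = ((-276 + 0)*(-997))*(1/4015277) + 1/7640134600092 = -276*(-997)*(1/4015277) + 1/7640134600092 = 275172*(1/4015277) + 1/7640134600092 = 275172/4015277 + 1/7640134600092 = 2102351118180531101/30677256736653605484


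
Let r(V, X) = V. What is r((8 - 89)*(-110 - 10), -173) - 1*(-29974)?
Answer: 39694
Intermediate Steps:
r((8 - 89)*(-110 - 10), -173) - 1*(-29974) = (8 - 89)*(-110 - 10) - 1*(-29974) = -81*(-120) + 29974 = 9720 + 29974 = 39694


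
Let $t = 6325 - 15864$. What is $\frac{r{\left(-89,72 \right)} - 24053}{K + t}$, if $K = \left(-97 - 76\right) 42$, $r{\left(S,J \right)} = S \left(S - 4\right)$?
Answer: $\frac{15776}{16805} \approx 0.93877$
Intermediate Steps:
$r{\left(S,J \right)} = S \left(-4 + S\right)$
$t = -9539$
$K = -7266$ ($K = \left(-173\right) 42 = -7266$)
$\frac{r{\left(-89,72 \right)} - 24053}{K + t} = \frac{- 89 \left(-4 - 89\right) - 24053}{-7266 - 9539} = \frac{\left(-89\right) \left(-93\right) - 24053}{-16805} = \left(8277 - 24053\right) \left(- \frac{1}{16805}\right) = \left(-15776\right) \left(- \frac{1}{16805}\right) = \frac{15776}{16805}$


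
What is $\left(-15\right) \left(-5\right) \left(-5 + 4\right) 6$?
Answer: $-450$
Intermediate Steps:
$\left(-15\right) \left(-5\right) \left(-5 + 4\right) 6 = 75 \left(\left(-1\right) 6\right) = 75 \left(-6\right) = -450$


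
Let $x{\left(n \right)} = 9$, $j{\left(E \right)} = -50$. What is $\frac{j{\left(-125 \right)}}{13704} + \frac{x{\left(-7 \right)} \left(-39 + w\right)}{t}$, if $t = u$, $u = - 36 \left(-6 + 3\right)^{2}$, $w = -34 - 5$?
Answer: $\frac{14821}{6852} \approx 2.163$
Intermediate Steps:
$w = -39$
$u = -324$ ($u = - 36 \left(-3\right)^{2} = \left(-36\right) 9 = -324$)
$t = -324$
$\frac{j{\left(-125 \right)}}{13704} + \frac{x{\left(-7 \right)} \left(-39 + w\right)}{t} = - \frac{50}{13704} + \frac{9 \left(-39 - 39\right)}{-324} = \left(-50\right) \frac{1}{13704} + 9 \left(-78\right) \left(- \frac{1}{324}\right) = - \frac{25}{6852} - - \frac{13}{6} = - \frac{25}{6852} + \frac{13}{6} = \frac{14821}{6852}$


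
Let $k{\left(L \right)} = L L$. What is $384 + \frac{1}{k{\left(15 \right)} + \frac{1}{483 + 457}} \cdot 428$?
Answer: $\frac{81618704}{211501} \approx 385.9$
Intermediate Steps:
$k{\left(L \right)} = L^{2}$
$384 + \frac{1}{k{\left(15 \right)} + \frac{1}{483 + 457}} \cdot 428 = 384 + \frac{1}{15^{2} + \frac{1}{483 + 457}} \cdot 428 = 384 + \frac{1}{225 + \frac{1}{940}} \cdot 428 = 384 + \frac{1}{\frac{211501}{940}} \cdot 428 = 384 + \frac{940}{211501} \cdot 428 = 384 + \frac{402320}{211501} = \frac{81618704}{211501}$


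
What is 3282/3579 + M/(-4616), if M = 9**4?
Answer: -2777369/5506888 ≈ -0.50434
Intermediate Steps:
M = 6561
3282/3579 + M/(-4616) = 3282/3579 + 6561/(-4616) = 3282*(1/3579) + 6561*(-1/4616) = 1094/1193 - 6561/4616 = -2777369/5506888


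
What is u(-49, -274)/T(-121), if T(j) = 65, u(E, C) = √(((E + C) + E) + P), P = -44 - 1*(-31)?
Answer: I*√385/65 ≈ 0.30187*I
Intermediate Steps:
P = -13 (P = -44 + 31 = -13)
u(E, C) = √(-13 + C + 2*E) (u(E, C) = √(((E + C) + E) - 13) = √(((C + E) + E) - 13) = √((C + 2*E) - 13) = √(-13 + C + 2*E))
u(-49, -274)/T(-121) = √(-13 - 274 + 2*(-49))/65 = √(-13 - 274 - 98)*(1/65) = √(-385)*(1/65) = (I*√385)*(1/65) = I*√385/65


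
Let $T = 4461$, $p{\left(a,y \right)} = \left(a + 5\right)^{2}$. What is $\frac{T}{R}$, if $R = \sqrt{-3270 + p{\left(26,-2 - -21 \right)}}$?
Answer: $- \frac{4461 i \sqrt{2309}}{2309} \approx - 92.837 i$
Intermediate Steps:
$p{\left(a,y \right)} = \left(5 + a\right)^{2}$
$R = i \sqrt{2309}$ ($R = \sqrt{-3270 + \left(5 + 26\right)^{2}} = \sqrt{-3270 + 31^{2}} = \sqrt{-3270 + 961} = \sqrt{-2309} = i \sqrt{2309} \approx 48.052 i$)
$\frac{T}{R} = \frac{4461}{i \sqrt{2309}} = 4461 \left(- \frac{i \sqrt{2309}}{2309}\right) = - \frac{4461 i \sqrt{2309}}{2309}$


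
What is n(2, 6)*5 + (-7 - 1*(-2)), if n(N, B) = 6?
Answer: 25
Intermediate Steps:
n(2, 6)*5 + (-7 - 1*(-2)) = 6*5 + (-7 - 1*(-2)) = 30 + (-7 + 2) = 30 - 5 = 25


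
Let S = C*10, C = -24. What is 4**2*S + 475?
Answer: -3365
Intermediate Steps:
S = -240 (S = -24*10 = -240)
4**2*S + 475 = 4**2*(-240) + 475 = 16*(-240) + 475 = -3840 + 475 = -3365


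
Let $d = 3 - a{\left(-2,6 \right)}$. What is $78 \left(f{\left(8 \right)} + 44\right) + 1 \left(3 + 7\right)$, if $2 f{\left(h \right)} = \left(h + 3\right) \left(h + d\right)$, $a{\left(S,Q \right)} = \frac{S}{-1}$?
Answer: $7303$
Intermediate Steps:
$a{\left(S,Q \right)} = - S$ ($a{\left(S,Q \right)} = S \left(-1\right) = - S$)
$d = 1$ ($d = 3 - \left(-1\right) \left(-2\right) = 3 - 2 = 1$)
$f{\left(h \right)} = \frac{\left(1 + h\right) \left(3 + h\right)}{2}$ ($f{\left(h \right)} = \frac{\left(h + 3\right) \left(h + 1\right)}{2} = \frac{\left(3 + h\right) \left(1 + h\right)}{2} = \frac{\left(1 + h\right) \left(3 + h\right)}{2}$)
$78 \left(f{\left(8 \right)} + 44\right) + 1 \left(3 + 7\right) = 78 \left(\left(\frac{3}{2} + \frac{8^{2}}{2} + 2 \cdot 8\right) + 44\right) + 1 \left(3 + 7\right) = 78 \left(\left(\frac{3}{2} + \frac{1}{2} \cdot 64 + 16\right) + 44\right) + 1 \cdot 10 = 78 \left(\left(\frac{3}{2} + 32 + 16\right) + 44\right) + 10 = 78 \left(\frac{99}{2} + 44\right) + 10 = 78 \cdot \frac{187}{2} + 10 = 7293 + 10 = 7303$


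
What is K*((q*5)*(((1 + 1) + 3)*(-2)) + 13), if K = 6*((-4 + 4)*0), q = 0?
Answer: 0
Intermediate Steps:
K = 0 (K = 6*(0*0) = 6*0 = 0)
K*((q*5)*(((1 + 1) + 3)*(-2)) + 13) = 0*((0*5)*(((1 + 1) + 3)*(-2)) + 13) = 0*(0*((2 + 3)*(-2)) + 13) = 0*(0*(5*(-2)) + 13) = 0*(0*(-10) + 13) = 0*(0 + 13) = 0*13 = 0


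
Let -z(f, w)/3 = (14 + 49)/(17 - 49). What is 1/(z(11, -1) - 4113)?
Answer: -32/131427 ≈ -0.00024348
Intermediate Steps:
z(f, w) = 189/32 (z(f, w) = -3*(14 + 49)/(17 - 49) = -189/(-32) = -189*(-1)/32 = -3*(-63/32) = 189/32)
1/(z(11, -1) - 4113) = 1/(189/32 - 4113) = 1/(-131427/32) = -32/131427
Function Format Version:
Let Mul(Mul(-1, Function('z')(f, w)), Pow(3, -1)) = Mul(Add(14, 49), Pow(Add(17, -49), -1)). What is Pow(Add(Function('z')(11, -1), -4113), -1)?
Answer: Rational(-32, 131427) ≈ -0.00024348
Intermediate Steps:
Function('z')(f, w) = Rational(189, 32) (Function('z')(f, w) = Mul(-3, Mul(Add(14, 49), Pow(Add(17, -49), -1))) = Mul(-3, Mul(63, Pow(-32, -1))) = Mul(-3, Mul(63, Rational(-1, 32))) = Mul(-3, Rational(-63, 32)) = Rational(189, 32))
Pow(Add(Function('z')(11, -1), -4113), -1) = Pow(Add(Rational(189, 32), -4113), -1) = Pow(Rational(-131427, 32), -1) = Rational(-32, 131427)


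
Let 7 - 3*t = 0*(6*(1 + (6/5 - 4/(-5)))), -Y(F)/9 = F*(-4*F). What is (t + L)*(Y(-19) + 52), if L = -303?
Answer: -11769296/3 ≈ -3.9231e+6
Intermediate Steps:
Y(F) = 36*F**2 (Y(F) = -9*F*(-4*F) = -(-36)*F**2 = 36*F**2)
t = 7/3 (t = 7/3 - 0*6*(1 + (6/5 - 4/(-5))) = 7/3 - 0*6*(1 + (6*(1/5) - 4*(-1/5))) = 7/3 - 0*6*(1 + (6/5 + 4/5)) = 7/3 - 0*6*(1 + 2) = 7/3 - 0*6*3 = 7/3 - 0*18 = 7/3 - 1/3*0 = 7/3 + 0 = 7/3 ≈ 2.3333)
(t + L)*(Y(-19) + 52) = (7/3 - 303)*(36*(-19)**2 + 52) = -902*(36*361 + 52)/3 = -902*(12996 + 52)/3 = -902/3*13048 = -11769296/3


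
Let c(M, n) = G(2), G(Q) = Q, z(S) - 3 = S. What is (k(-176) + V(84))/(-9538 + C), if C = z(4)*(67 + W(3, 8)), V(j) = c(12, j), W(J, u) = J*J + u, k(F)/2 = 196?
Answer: -197/4475 ≈ -0.044022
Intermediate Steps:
k(F) = 392 (k(F) = 2*196 = 392)
W(J, u) = u + J² (W(J, u) = J² + u = u + J²)
z(S) = 3 + S
c(M, n) = 2
V(j) = 2
C = 588 (C = (3 + 4)*(67 + (8 + 3²)) = 7*(67 + (8 + 9)) = 7*(67 + 17) = 7*84 = 588)
(k(-176) + V(84))/(-9538 + C) = (392 + 2)/(-9538 + 588) = 394/(-8950) = 394*(-1/8950) = -197/4475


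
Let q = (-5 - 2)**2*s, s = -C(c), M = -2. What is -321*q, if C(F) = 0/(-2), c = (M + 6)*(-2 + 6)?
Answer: 0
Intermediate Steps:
c = 16 (c = (-2 + 6)*(-2 + 6) = 4*4 = 16)
C(F) = 0 (C(F) = 0*(-1/2) = 0)
s = 0 (s = -1*0 = 0)
q = 0 (q = (-5 - 2)**2*0 = (-7)**2*0 = 49*0 = 0)
-321*q = -321*0 = 0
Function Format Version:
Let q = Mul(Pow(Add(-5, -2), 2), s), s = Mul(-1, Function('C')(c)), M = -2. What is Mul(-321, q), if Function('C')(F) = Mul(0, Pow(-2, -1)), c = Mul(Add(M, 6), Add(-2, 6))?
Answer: 0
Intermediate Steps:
c = 16 (c = Mul(Add(-2, 6), Add(-2, 6)) = Mul(4, 4) = 16)
Function('C')(F) = 0 (Function('C')(F) = Mul(0, Rational(-1, 2)) = 0)
s = 0 (s = Mul(-1, 0) = 0)
q = 0 (q = Mul(Pow(Add(-5, -2), 2), 0) = Mul(Pow(-7, 2), 0) = Mul(49, 0) = 0)
Mul(-321, q) = Mul(-321, 0) = 0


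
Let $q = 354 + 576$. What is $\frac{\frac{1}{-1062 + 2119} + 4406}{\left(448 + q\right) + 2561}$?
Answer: $\frac{1552381}{1387841} \approx 1.1186$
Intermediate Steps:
$q = 930$
$\frac{\frac{1}{-1062 + 2119} + 4406}{\left(448 + q\right) + 2561} = \frac{\frac{1}{-1062 + 2119} + 4406}{\left(448 + 930\right) + 2561} = \frac{\frac{1}{1057} + 4406}{1378 + 2561} = \frac{\frac{1}{1057} + 4406}{3939} = \frac{4657143}{1057} \cdot \frac{1}{3939} = \frac{1552381}{1387841}$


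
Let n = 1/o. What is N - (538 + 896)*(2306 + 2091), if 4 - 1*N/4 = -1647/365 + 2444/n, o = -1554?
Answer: 3243623618/365 ≈ 8.8866e+6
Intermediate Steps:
n = -1/1554 (n = 1/(-1554) = -1/1554 ≈ -0.00064350)
N = 5545057388/365 (N = 16 - 4*(-1647/365 + 2444/(-1/1554)) = 16 - 4*(-1647*1/365 + 2444*(-1554)) = 16 - 4*(-1647/365 - 3797976) = 16 - 4*(-1386262887/365) = 16 + 5545051548/365 = 5545057388/365 ≈ 1.5192e+7)
N - (538 + 896)*(2306 + 2091) = 5545057388/365 - (538 + 896)*(2306 + 2091) = 5545057388/365 - 1434*4397 = 5545057388/365 - 1*6305298 = 5545057388/365 - 6305298 = 3243623618/365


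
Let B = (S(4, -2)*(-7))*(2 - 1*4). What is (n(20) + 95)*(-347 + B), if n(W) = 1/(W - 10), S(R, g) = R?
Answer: -276741/10 ≈ -27674.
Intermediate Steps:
n(W) = 1/(-10 + W)
B = 56 (B = (4*(-7))*(2 - 1*4) = -28*(2 - 4) = -28*(-2) = 56)
(n(20) + 95)*(-347 + B) = (1/(-10 + 20) + 95)*(-347 + 56) = (1/10 + 95)*(-291) = (951/10)*(-291) = -276741/10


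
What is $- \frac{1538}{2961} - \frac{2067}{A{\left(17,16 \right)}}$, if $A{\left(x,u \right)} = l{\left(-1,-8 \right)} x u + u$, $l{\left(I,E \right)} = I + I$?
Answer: $\frac{1769441}{521136} \approx 3.3954$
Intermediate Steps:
$l{\left(I,E \right)} = 2 I$
$A{\left(x,u \right)} = u - 2 u x$ ($A{\left(x,u \right)} = 2 \left(-1\right) x u + u = - 2 x u + u = - 2 u x + u = u - 2 u x$)
$- \frac{1538}{2961} - \frac{2067}{A{\left(17,16 \right)}} = - \frac{1538}{2961} - \frac{2067}{16 \left(1 - 34\right)} = \left(-1538\right) \frac{1}{2961} - \frac{2067}{16 \left(1 - 34\right)} = - \frac{1538}{2961} - \frac{2067}{16 \left(-33\right)} = - \frac{1538}{2961} - \frac{2067}{-528} = - \frac{1538}{2961} - - \frac{689}{176} = - \frac{1538}{2961} + \frac{689}{176} = \frac{1769441}{521136}$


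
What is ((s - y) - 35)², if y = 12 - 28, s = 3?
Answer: 256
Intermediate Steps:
y = -16
((s - y) - 35)² = ((3 - 1*(-16)) - 35)² = ((3 + 16) - 35)² = (19 - 35)² = (-16)² = 256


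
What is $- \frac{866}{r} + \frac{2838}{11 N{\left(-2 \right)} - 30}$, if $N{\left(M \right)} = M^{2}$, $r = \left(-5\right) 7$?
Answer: $\frac{7961}{35} \approx 227.46$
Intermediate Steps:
$r = -35$
$- \frac{866}{r} + \frac{2838}{11 N{\left(-2 \right)} - 30} = - \frac{866}{-35} + \frac{2838}{11 \left(-2\right)^{2} - 30} = \left(-866\right) \left(- \frac{1}{35}\right) + \frac{2838}{11 \cdot 4 - 30} = \frac{866}{35} + \frac{2838}{44 - 30} = \frac{866}{35} + \frac{2838}{14} = \frac{866}{35} + 2838 \cdot \frac{1}{14} = \frac{866}{35} + \frac{1419}{7} = \frac{7961}{35}$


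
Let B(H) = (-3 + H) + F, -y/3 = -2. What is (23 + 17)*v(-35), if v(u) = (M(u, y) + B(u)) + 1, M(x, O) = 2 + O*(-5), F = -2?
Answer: -2680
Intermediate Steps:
y = 6 (y = -3*(-2) = 6)
B(H) = -5 + H (B(H) = (-3 + H) - 2 = -5 + H)
M(x, O) = 2 - 5*O
v(u) = -32 + u (v(u) = ((2 - 5*6) + (-5 + u)) + 1 = ((2 - 30) + (-5 + u)) + 1 = (-28 + (-5 + u)) + 1 = (-33 + u) + 1 = -32 + u)
(23 + 17)*v(-35) = (23 + 17)*(-32 - 35) = 40*(-67) = -2680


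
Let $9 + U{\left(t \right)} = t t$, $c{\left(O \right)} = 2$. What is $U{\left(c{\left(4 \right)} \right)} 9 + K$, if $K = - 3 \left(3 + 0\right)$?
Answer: $-54$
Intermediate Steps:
$U{\left(t \right)} = -9 + t^{2}$ ($U{\left(t \right)} = -9 + t t = -9 + t^{2}$)
$K = -9$ ($K = \left(-3\right) 3 = -9$)
$U{\left(c{\left(4 \right)} \right)} 9 + K = \left(-9 + 2^{2}\right) 9 - 9 = \left(-9 + 4\right) 9 - 9 = \left(-5\right) 9 - 9 = -45 - 9 = -54$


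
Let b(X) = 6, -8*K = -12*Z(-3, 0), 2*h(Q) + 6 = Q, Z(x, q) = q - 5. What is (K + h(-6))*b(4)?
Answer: -81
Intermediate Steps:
Z(x, q) = -5 + q
h(Q) = -3 + Q/2
K = -15/2 (K = -(-3)*(-5 + 0)/2 = -(-3)*(-5)/2 = -1/8*60 = -15/2 ≈ -7.5000)
(K + h(-6))*b(4) = (-15/2 + (-3 + (1/2)*(-6)))*6 = (-15/2 + (-3 - 3))*6 = (-15/2 - 6)*6 = -27/2*6 = -81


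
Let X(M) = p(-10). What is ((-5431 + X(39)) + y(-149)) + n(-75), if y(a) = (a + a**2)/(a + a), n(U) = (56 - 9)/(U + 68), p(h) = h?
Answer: -38652/7 ≈ -5521.7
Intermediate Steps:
X(M) = -10
n(U) = 47/(68 + U)
y(a) = (a + a**2)/(2*a) (y(a) = (a + a**2)/((2*a)) = (a + a**2)*(1/(2*a)) = (a + a**2)/(2*a))
((-5431 + X(39)) + y(-149)) + n(-75) = ((-5431 - 10) + (1/2 + (1/2)*(-149))) + 47/(68 - 75) = (-5441 + (1/2 - 149/2)) + 47/(-7) = (-5441 - 74) + 47*(-1/7) = -5515 - 47/7 = -38652/7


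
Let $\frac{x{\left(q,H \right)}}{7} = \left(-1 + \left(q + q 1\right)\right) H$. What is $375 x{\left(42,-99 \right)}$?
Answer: $-21569625$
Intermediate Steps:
$x{\left(q,H \right)} = 7 H \left(-1 + 2 q\right)$ ($x{\left(q,H \right)} = 7 \left(-1 + \left(q + q 1\right)\right) H = 7 \left(-1 + \left(q + q\right)\right) H = 7 \left(-1 + 2 q\right) H = 7 H \left(-1 + 2 q\right)$)
$375 x{\left(42,-99 \right)} = 375 \cdot 7 \left(-99\right) \left(-1 + 2 \cdot 42\right) = 375 \cdot 7 \left(-99\right) \left(-1 + 84\right) = 375 \cdot 7 \left(-99\right) 83 = 375 \left(-57519\right) = -21569625$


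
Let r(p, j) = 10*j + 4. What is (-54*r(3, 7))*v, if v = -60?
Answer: 239760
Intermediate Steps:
r(p, j) = 4 + 10*j
(-54*r(3, 7))*v = -54*(4 + 10*7)*(-60) = -54*(4 + 70)*(-60) = -54*74*(-60) = -3996*(-60) = 239760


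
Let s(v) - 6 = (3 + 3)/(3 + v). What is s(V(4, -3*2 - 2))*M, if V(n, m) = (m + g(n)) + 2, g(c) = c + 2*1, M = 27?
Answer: 216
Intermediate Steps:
g(c) = 2 + c (g(c) = c + 2 = 2 + c)
V(n, m) = 4 + m + n (V(n, m) = (m + (2 + n)) + 2 = (2 + m + n) + 2 = 4 + m + n)
s(v) = 6 + 6/(3 + v) (s(v) = 6 + (3 + 3)/(3 + v) = 6 + 6/(3 + v))
s(V(4, -3*2 - 2))*M = (6*(4 + (4 + (-3*2 - 2) + 4))/(3 + (4 + (-3*2 - 2) + 4)))*27 = (6*(4 + (4 + (-6 - 2) + 4))/(3 + (4 + (-6 - 2) + 4)))*27 = (6*(4 + (4 - 8 + 4))/(3 + (4 - 8 + 4)))*27 = (6*(4 + 0)/(3 + 0))*27 = (6*4/3)*27 = (6*(⅓)*4)*27 = 8*27 = 216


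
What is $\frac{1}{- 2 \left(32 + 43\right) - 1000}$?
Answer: $- \frac{1}{1150} \approx -0.00086956$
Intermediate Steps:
$\frac{1}{- 2 \left(32 + 43\right) - 1000} = \frac{1}{\left(-2\right) 75 - 1000} = \frac{1}{-150 - 1000} = \frac{1}{-1150} = - \frac{1}{1150}$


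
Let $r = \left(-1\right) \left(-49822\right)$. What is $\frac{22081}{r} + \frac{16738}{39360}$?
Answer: $\frac{425757199}{490248480} \approx 0.86845$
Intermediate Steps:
$r = 49822$
$\frac{22081}{r} + \frac{16738}{39360} = \frac{22081}{49822} + \frac{16738}{39360} = 22081 \cdot \frac{1}{49822} + 16738 \cdot \frac{1}{39360} = \frac{22081}{49822} + \frac{8369}{19680} = \frac{425757199}{490248480}$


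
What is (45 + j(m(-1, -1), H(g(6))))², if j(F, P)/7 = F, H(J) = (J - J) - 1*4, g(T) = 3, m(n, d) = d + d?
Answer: 961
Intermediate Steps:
m(n, d) = 2*d
H(J) = -4 (H(J) = 0 - 4 = -4)
j(F, P) = 7*F
(45 + j(m(-1, -1), H(g(6))))² = (45 + 7*(2*(-1)))² = (45 + 7*(-2))² = (45 - 14)² = 31² = 961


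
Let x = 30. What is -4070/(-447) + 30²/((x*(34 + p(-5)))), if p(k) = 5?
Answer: 57380/5811 ≈ 9.8744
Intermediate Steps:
-4070/(-447) + 30²/((x*(34 + p(-5)))) = -4070/(-447) + 30²/((30*(34 + 5))) = -4070*(-1/447) + 900/((30*39)) = 4070/447 + 900/1170 = 4070/447 + 900*(1/1170) = 4070/447 + 10/13 = 57380/5811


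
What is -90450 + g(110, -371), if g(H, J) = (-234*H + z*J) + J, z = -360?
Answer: 16999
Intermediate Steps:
g(H, J) = -359*J - 234*H (g(H, J) = (-234*H - 360*J) + J = (-360*J - 234*H) + J = -359*J - 234*H)
-90450 + g(110, -371) = -90450 + (-359*(-371) - 234*110) = -90450 + (133189 - 25740) = -90450 + 107449 = 16999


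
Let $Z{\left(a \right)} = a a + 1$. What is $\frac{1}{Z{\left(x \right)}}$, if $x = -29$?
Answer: $\frac{1}{842} \approx 0.0011876$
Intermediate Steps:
$Z{\left(a \right)} = 1 + a^{2}$ ($Z{\left(a \right)} = a^{2} + 1 = 1 + a^{2}$)
$\frac{1}{Z{\left(x \right)}} = \frac{1}{1 + \left(-29\right)^{2}} = \frac{1}{1 + 841} = \frac{1}{842}$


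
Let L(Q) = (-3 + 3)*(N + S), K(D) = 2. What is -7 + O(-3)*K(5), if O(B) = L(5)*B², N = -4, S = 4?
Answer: -7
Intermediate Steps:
L(Q) = 0 (L(Q) = (-3 + 3)*(-4 + 4) = 0*0 = 0)
O(B) = 0 (O(B) = 0*B² = 0)
-7 + O(-3)*K(5) = -7 + 0*2 = -7 + 0 = -7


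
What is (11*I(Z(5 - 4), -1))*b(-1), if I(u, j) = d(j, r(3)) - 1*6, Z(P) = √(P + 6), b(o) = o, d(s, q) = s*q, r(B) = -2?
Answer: 44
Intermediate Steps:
d(s, q) = q*s
Z(P) = √(6 + P)
I(u, j) = -6 - 2*j (I(u, j) = -2*j - 1*6 = -2*j - 6 = -6 - 2*j)
(11*I(Z(5 - 4), -1))*b(-1) = (11*(-6 - 2*(-1)))*(-1) = (11*(-6 + 2))*(-1) = (11*(-4))*(-1) = -44*(-1) = 44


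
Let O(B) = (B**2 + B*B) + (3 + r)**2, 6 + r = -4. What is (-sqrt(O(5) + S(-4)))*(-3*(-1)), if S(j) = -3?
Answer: -12*sqrt(6) ≈ -29.394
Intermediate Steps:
r = -10 (r = -6 - 4 = -10)
O(B) = 49 + 2*B**2 (O(B) = (B**2 + B*B) + (3 - 10)**2 = (B**2 + B**2) + (-7)**2 = 2*B**2 + 49 = 49 + 2*B**2)
(-sqrt(O(5) + S(-4)))*(-3*(-1)) = (-sqrt((49 + 2*5**2) - 3))*(-3*(-1)) = -sqrt((49 + 2*25) - 3)*3 = -sqrt((49 + 50) - 3)*3 = -sqrt(99 - 3)*3 = -sqrt(96)*3 = -4*sqrt(6)*3 = -12*sqrt(6)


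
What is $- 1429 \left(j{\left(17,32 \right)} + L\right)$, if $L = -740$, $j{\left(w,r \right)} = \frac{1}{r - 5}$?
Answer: $\frac{28549991}{27} \approx 1.0574 \cdot 10^{6}$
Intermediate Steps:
$j{\left(w,r \right)} = \frac{1}{-5 + r}$
$- 1429 \left(j{\left(17,32 \right)} + L\right) = - 1429 \left(\frac{1}{-5 + 32} - 740\right) = - 1429 \left(\frac{1}{27} - 740\right) = \left(-1429\right) \left(- \frac{19979}{27}\right) = \frac{28549991}{27}$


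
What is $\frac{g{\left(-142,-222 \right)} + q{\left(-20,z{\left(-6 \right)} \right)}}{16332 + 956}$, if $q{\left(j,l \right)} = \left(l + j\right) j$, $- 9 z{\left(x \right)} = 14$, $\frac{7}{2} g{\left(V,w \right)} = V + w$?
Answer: $\frac{368}{19449} \approx 0.018921$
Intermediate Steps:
$g{\left(V,w \right)} = \frac{2 V}{7} + \frac{2 w}{7}$ ($g{\left(V,w \right)} = \frac{2 \left(V + w\right)}{7} = \frac{2 V}{7} + \frac{2 w}{7}$)
$z{\left(x \right)} = - \frac{14}{9}$ ($z{\left(x \right)} = \left(- \frac{1}{9}\right) 14 = - \frac{14}{9}$)
$q{\left(j,l \right)} = j \left(j + l\right)$ ($q{\left(j,l \right)} = \left(j + l\right) j = j \left(j + l\right)$)
$\frac{g{\left(-142,-222 \right)} + q{\left(-20,z{\left(-6 \right)} \right)}}{16332 + 956} = \frac{\left(\frac{2}{7} \left(-142\right) + \frac{2}{7} \left(-222\right)\right) - 20 \left(-20 - \frac{14}{9}\right)}{16332 + 956} = \frac{\left(- \frac{284}{7} - \frac{444}{7}\right) - - \frac{3880}{9}}{17288} = \left(-104 + \frac{3880}{9}\right) \frac{1}{17288} = \frac{2944}{9} \cdot \frac{1}{17288} = \frac{368}{19449}$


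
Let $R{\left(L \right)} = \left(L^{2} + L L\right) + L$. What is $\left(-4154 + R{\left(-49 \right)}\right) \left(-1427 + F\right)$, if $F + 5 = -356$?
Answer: $-1071012$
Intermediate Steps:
$F = -361$ ($F = -5 - 356 = -361$)
$R{\left(L \right)} = L + 2 L^{2}$ ($R{\left(L \right)} = \left(L^{2} + L^{2}\right) + L = 2 L^{2} + L = L + 2 L^{2}$)
$\left(-4154 + R{\left(-49 \right)}\right) \left(-1427 + F\right) = \left(-4154 - 49 \left(1 + 2 \left(-49\right)\right)\right) \left(-1427 - 361\right) = \left(-4154 - 49 \left(1 - 98\right)\right) \left(-1788\right) = \left(-4154 - -4753\right) \left(-1788\right) = \left(-4154 + 4753\right) \left(-1788\right) = 599 \left(-1788\right) = -1071012$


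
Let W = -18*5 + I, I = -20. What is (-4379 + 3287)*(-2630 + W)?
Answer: 2992080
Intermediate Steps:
W = -110 (W = -18*5 - 20 = -90 - 20 = -110)
(-4379 + 3287)*(-2630 + W) = (-4379 + 3287)*(-2630 - 110) = -1092*(-2740) = 2992080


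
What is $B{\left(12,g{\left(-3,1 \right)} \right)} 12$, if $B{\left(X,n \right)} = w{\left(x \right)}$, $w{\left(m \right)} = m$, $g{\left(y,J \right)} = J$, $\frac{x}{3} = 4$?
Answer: $144$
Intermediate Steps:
$x = 12$ ($x = 3 \cdot 4 = 12$)
$B{\left(X,n \right)} = 12$
$B{\left(12,g{\left(-3,1 \right)} \right)} 12 = 12 \cdot 12 = 144$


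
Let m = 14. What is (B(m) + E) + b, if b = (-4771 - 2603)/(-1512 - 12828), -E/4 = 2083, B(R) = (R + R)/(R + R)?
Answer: -19909861/2390 ≈ -8330.5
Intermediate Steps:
B(R) = 1 (B(R) = (2*R)/((2*R)) = (2*R)*(1/(2*R)) = 1)
E = -8332 (E = -4*2083 = -8332)
b = 1229/2390 (b = -7374/(-14340) = -7374*(-1/14340) = 1229/2390 ≈ 0.51423)
(B(m) + E) + b = (1 - 8332) + 1229/2390 = -8331 + 1229/2390 = -19909861/2390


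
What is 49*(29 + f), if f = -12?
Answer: 833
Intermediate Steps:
49*(29 + f) = 49*(29 - 12) = 49*17 = 833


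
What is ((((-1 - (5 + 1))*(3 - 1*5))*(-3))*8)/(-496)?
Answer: 21/31 ≈ 0.67742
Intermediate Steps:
((((-1 - (5 + 1))*(3 - 1*5))*(-3))*8)/(-496) = ((((-1 - 1*6)*(3 - 5))*(-3))*8)*(-1/496) = ((((-1 - 6)*(-2))*(-3))*8)*(-1/496) = ((-7*(-2)*(-3))*8)*(-1/496) = ((14*(-3))*8)*(-1/496) = -42*8*(-1/496) = -336*(-1/496) = 21/31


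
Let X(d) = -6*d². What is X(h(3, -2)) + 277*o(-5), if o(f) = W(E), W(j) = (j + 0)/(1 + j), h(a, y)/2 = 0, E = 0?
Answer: 0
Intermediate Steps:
h(a, y) = 0 (h(a, y) = 2*0 = 0)
W(j) = j/(1 + j)
o(f) = 0 (o(f) = 0/(1 + 0) = 0/1 = 0*1 = 0)
X(h(3, -2)) + 277*o(-5) = -6*0² + 277*0 = -6*0 + 0 = 0 + 0 = 0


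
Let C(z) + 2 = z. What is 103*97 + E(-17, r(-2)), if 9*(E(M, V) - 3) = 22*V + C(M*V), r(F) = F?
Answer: 29978/3 ≈ 9992.7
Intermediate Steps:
C(z) = -2 + z
E(M, V) = 25/9 + 22*V/9 + M*V/9 (E(M, V) = 3 + (22*V + (-2 + M*V))/9 = 3 + (-2 + 22*V + M*V)/9 = 3 + (-2/9 + 22*V/9 + M*V/9) = 25/9 + 22*V/9 + M*V/9)
103*97 + E(-17, r(-2)) = 103*97 + (25/9 + (22/9)*(-2) + (⅑)*(-17)*(-2)) = 9991 + (25/9 - 44/9 + 34/9) = 9991 + 5/3 = 29978/3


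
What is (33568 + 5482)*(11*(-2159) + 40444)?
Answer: 651939750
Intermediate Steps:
(33568 + 5482)*(11*(-2159) + 40444) = 39050*(-23749 + 40444) = 39050*16695 = 651939750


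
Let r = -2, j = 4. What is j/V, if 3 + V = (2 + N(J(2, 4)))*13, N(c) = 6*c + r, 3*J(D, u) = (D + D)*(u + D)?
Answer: 4/621 ≈ 0.0064412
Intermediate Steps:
J(D, u) = 2*D*(D + u)/3 (J(D, u) = ((D + D)*(u + D))/3 = ((2*D)*(D + u))/3 = (2*D*(D + u))/3 = 2*D*(D + u)/3)
N(c) = -2 + 6*c (N(c) = 6*c - 2 = -2 + 6*c)
V = 621 (V = -3 + (2 + (-2 + 6*((⅔)*2*(2 + 4))))*13 = -3 + (2 + (-2 + 6*((⅔)*2*6)))*13 = -3 + (2 + (-2 + 6*8))*13 = -3 + (2 + (-2 + 48))*13 = -3 + (2 + 46)*13 = -3 + 48*13 = -3 + 624 = 621)
j/V = 4/621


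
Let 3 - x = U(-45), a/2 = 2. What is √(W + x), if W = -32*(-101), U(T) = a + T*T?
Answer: 3*√134 ≈ 34.728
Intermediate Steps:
a = 4 (a = 2*2 = 4)
U(T) = 4 + T² (U(T) = 4 + T*T = 4 + T²)
x = -2026 (x = 3 - (4 + (-45)²) = 3 - (4 + 2025) = 3 - 1*2029 = 3 - 2029 = -2026)
W = 3232
√(W + x) = √(3232 - 2026) = √1206 = 3*√134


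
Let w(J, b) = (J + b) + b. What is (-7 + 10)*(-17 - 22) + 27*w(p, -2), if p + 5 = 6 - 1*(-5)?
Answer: -63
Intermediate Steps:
p = 6 (p = -5 + (6 - 1*(-5)) = -5 + (6 + 5) = -5 + 11 = 6)
w(J, b) = J + 2*b
(-7 + 10)*(-17 - 22) + 27*w(p, -2) = (-7 + 10)*(-17 - 22) + 27*(6 + 2*(-2)) = 3*(-39) + 27*(6 - 4) = -117 + 27*2 = -117 + 54 = -63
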